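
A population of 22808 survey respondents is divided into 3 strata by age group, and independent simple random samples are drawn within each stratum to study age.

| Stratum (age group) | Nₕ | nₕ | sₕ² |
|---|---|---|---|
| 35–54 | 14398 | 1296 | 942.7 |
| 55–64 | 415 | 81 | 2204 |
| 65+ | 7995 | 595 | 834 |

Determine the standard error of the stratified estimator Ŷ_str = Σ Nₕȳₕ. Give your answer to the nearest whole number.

Var(Ŷ_str) = Σₕ Nₕ²(1 − fₕ)sₕ²/nₕ.
35–54: 14398²·(1 − 1296/14398)·942.7/1296 = 1.3721711 × 10^8.
55–64: 415²·(1 − 81/415)·2204/81 = 3.771561 × 10^6.
65+: 7995²·(1 − 595/7995)·834/595 = 8.2927634 × 10^7.
Sum = 2.2391631 × 10^8.
SE = √(2.2391631 × 10^8) = 14964.

14964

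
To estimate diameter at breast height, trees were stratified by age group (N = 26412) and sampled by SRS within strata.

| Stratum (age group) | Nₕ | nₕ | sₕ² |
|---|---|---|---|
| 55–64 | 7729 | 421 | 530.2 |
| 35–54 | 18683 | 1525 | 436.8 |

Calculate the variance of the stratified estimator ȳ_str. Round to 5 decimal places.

Var(ȳ_str) = Σₕ Wₕ²(1 − fₕ)sₕ²/nₕ with Wₕ = Nₕ/N, N = 26412.
55–64: Wₕ = 0.29263214; term = 0.29263214²·(1 − 0.05447018)·530.2/421 = 0.10197105.
35–54: Wₕ = 0.70736786; term = 0.70736786²·(1 − 0.08162501)·436.8/1525 = 0.13162048.
Sum = 0.23359153.

0.23359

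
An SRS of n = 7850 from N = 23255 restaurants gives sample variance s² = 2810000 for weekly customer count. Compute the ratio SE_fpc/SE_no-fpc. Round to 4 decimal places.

f = n/N = 7850/23255 = 0.33756181.
SE_no-fpc = √(s²/n) = 18.919878; SE_fpc = √((1−f)s²/n) = 15.398947.
Ratio = √(1−f) = 0.81390306.

0.8139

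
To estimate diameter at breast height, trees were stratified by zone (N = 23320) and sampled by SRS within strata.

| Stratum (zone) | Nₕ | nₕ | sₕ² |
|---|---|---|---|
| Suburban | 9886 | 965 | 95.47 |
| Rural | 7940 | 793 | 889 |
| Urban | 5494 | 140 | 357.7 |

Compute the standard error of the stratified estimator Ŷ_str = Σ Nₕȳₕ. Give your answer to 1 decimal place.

12144.8

Var(Ŷ_str) = Σₕ Nₕ²(1 − fₕ)sₕ²/nₕ.
Suburban: 9886²·(1 − 965/9886)·95.47/965 = 8.7251671 × 10^6.
Rural: 7940²·(1 − 793/7940)·889/793 = 6.3616952 × 10^7.
Urban: 5494²·(1 − 140/5494)·357.7/140 = 7.5155008 × 10^7.
Sum = 1.4749713 × 10^8.
SE = √(1.4749713 × 10^8) = 12144.8.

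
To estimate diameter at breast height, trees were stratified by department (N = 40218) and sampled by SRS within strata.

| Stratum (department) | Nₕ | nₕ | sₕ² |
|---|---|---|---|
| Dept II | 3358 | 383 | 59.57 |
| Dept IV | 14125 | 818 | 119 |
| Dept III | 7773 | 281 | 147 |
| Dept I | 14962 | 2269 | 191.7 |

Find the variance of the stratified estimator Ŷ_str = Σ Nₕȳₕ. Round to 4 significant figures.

Var(Ŷ_str) = Σₕ Nₕ²(1 − fₕ)sₕ²/nₕ.
Dept II: 3358²·(1 − 383/3358)·59.57/383 = 1.5538049 × 10^6.
Dept IV: 14125²·(1 − 818/14125)·119/818 = 2.7344014 × 10^7.
Dept III: 7773²·(1 − 281/7773)·147/281 = 3.0464738 × 10^7.
Dept I: 14962²·(1 − 2269/14962)·191.7/2269 = 1.6045067 × 10^7.
Sum = 7.5407624 × 10^7.

7.541 × 10^7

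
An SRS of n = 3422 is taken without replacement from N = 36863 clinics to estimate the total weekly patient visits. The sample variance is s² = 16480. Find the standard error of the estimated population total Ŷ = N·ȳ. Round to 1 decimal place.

Var(Ŷ) = N²·Var(ȳ) = N²·(1 − n/N)·s²/n.
f = 3422/36863 = 0.09283021; Var(ȳ) = 0.90716979·16480/3422 = 4.3688364.
Var(Ŷ) = 36863² · 4.3688364 = 5.9367278 × 10^9.
SE(Ŷ) = √(5.9367278 × 10^9) = 77050.2.

77050.2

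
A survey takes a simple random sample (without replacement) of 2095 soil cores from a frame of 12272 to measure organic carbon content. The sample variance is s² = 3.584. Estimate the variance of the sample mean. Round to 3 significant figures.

Under SRS without replacement, Var(ȳ) = (1 − f)·s²/n with f = n/N = 2095/12272 = 0.17071382.
Var(ȳ) = (1 − 0.17071382)·3.584/2095 = 0.82928618·0.0017107399 = 0.0014186929.

0.00142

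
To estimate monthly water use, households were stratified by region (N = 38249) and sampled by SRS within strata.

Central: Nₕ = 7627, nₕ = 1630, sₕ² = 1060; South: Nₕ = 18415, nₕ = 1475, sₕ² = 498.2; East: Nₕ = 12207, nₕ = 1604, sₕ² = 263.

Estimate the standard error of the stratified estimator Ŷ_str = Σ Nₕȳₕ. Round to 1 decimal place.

12503.3

Var(Ŷ_str) = Σₕ Nₕ²(1 − fₕ)sₕ²/nₕ.
Central: 7627²·(1 − 1630/7627)·1060/1630 = 2.9744458 × 10^7.
South: 18415²·(1 − 1475/18415)·498.2/1475 = 1.0536511 × 10^8.
East: 12207²·(1 − 1604/12207)·263/1604 = 2.1222136 × 10^7.
Sum = 1.563317 × 10^8.
SE = √(1.563317 × 10^8) = 12503.3.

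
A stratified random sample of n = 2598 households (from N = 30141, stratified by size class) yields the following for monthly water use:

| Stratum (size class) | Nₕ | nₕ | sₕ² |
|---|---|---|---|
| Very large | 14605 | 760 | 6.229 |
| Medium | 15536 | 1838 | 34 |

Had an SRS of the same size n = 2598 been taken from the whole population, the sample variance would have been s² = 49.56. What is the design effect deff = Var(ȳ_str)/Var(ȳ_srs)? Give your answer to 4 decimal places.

0.3532

Var(ȳ_str) = Σ Wₕ²(1−fₕ)sₕ²/nₕ with Wₕ = Nₕ/30141:
  Very large: (14605/30141)²·(1−760/14605)·6.229/760 = 0.0018242483
  Medium: (15536/30141)²·(1−1838/15536)·34/1838 = 0.0043332572
  → Var(ȳ_str) = 0.0061575055.
Var(ȳ_srs) = (1 − 2598/30141)·49.56/2598 = 0.017431941.
deff = 0.0061575055 / 0.017431941 = 0.3532.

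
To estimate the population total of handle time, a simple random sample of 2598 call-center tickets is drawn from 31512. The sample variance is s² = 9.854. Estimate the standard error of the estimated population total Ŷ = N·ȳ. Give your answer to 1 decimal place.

Var(Ŷ) = N²·Var(ȳ) = N²·(1 − n/N)·s²/n.
f = 2598/31512 = 0.08244478; Var(ȳ) = 0.91755522·9.854/2598 = 0.0034802114.
Var(Ŷ) = 31512² · 0.0034802114 = 3.4558713 × 10^6.
SE(Ŷ) = √(3.4558713 × 10^6) = 1859.0.

1859.0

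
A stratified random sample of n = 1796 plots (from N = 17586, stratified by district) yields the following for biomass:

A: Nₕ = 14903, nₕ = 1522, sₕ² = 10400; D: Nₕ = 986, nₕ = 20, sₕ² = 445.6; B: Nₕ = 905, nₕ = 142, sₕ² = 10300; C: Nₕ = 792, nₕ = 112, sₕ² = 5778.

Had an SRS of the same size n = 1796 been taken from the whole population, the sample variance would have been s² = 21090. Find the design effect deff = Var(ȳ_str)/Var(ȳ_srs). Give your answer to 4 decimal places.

0.4483

Var(ȳ_str) = Σ Wₕ²(1−fₕ)sₕ²/nₕ with Wₕ = Nₕ/17586:
  A: (14903/17586)²·(1−1522/14903)·10400/1522 = 4.4060236
  D: (986/17586)²·(1−20/986)·445.6/20 = 0.068617531
  B: (905/17586)²·(1−142/905)·10300/142 = 0.16195258
  C: (792/17586)²·(1−112/792)·5778/112 = 0.089837875
  → Var(ȳ_str) = 4.7264316.
Var(ȳ_srs) = (1 − 1796/17586)·21090/1796 = 10.543512.
deff = 4.7264316 / 10.543512 = 0.4483.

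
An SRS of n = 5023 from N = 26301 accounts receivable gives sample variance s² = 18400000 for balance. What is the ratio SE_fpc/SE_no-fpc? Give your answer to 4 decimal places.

0.8995

f = n/N = 5023/26301 = 0.19098133.
SE_no-fpc = √(s²/n) = 60.523958; SE_fpc = √((1−f)s²/n) = 54.438556.
Ratio = √(1−f) = 0.89945465.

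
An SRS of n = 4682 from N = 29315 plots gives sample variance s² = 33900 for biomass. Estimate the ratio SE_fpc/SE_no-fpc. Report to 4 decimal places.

f = n/N = 4682/29315 = 0.15971346.
SE_no-fpc = √(s²/n) = 2.6908169; SE_fpc = √((1−f)s²/n) = 2.466595.
Ratio = √(1−f) = 0.91667145.

0.9167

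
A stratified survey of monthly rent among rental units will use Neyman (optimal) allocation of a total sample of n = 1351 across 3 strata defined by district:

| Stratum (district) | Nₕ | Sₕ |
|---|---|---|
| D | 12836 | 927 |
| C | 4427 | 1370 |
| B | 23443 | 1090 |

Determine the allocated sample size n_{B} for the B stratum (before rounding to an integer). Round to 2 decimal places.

793.30

Neyman allocation: nₕ = n·NₕSₕ / Σⱼ NⱼSⱼ.
Σ NⱼSⱼ = 12836·927 + 4427·1370 + 23443·1090 = 4.3516832 × 10^7.
n_{B} = 1351·23443·1090 / (4.3516832 × 10^7) = 793.30.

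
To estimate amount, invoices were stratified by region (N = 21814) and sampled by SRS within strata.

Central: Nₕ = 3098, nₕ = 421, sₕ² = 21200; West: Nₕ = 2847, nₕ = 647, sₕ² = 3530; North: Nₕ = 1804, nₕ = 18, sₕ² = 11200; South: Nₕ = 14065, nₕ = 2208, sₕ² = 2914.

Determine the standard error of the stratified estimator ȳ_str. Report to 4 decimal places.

2.3717

Var(ȳ_str) = Σₕ Wₕ²(1 − fₕ)sₕ²/nₕ with Wₕ = Nₕ/N, N = 21814.
Central: Wₕ = 0.14201889; term = 0.14201889²·(1 − 0.13589413)·21200/421 = 0.87763297.
West: Wₕ = 0.13051251; term = 0.13051251²·(1 − 0.22725676)·3530/647 = 0.071814139.
North: Wₕ = 0.08269918; term = 0.08269918²·(1 − 0.00997783)·11200/18 = 4.2130139.
South: Wₕ = 0.64476941; term = 0.64476941²·(1 − 0.15698542)·2914/2208 = 0.46252415.
Sum = 5.6249852.
SE = √(5.6249852) = 2.3717.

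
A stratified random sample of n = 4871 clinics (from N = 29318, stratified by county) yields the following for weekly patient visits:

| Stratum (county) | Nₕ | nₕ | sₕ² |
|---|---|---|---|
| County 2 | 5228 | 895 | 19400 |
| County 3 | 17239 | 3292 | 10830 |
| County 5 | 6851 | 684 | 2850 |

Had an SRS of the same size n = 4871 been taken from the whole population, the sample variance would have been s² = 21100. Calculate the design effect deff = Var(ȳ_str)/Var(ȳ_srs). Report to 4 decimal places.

0.4696

Var(ȳ_str) = Σ Wₕ²(1−fₕ)sₕ²/nₕ with Wₕ = Nₕ/29318:
  County 2: (5228/29318)²·(1−895/5228)·19400/895 = 0.57126061
  County 3: (17239/29318)²·(1−3292/17239)·10830/3292 = 0.92022244
  County 5: (6851/29318)²·(1−684/6851)·2850/684 = 0.20480851
  → Var(ȳ_str) = 1.6962916.
Var(ȳ_srs) = (1 − 4871/29318)·21100/4871 = 3.612065.
deff = 1.6962916 / 3.612065 = 0.4696.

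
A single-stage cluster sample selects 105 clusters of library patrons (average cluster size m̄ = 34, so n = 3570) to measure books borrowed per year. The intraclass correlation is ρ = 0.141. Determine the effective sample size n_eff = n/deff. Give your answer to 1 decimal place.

deff = 1 + (34 − 1)·0.141 = 1 + 4.653 = 5.653.
n_eff = 3570 / 5.653 = 631.5.

631.5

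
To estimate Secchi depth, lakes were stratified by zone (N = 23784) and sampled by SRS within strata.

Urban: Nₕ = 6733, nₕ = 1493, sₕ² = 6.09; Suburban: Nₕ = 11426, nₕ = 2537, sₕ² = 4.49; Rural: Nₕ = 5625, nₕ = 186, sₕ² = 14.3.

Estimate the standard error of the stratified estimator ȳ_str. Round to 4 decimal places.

0.0688

Var(ȳ_str) = Σₕ Wₕ²(1 − fₕ)sₕ²/nₕ with Wₕ = Nₕ/N, N = 23784.
Urban: Wₕ = 0.28308947; term = 0.28308947²·(1 − 0.22174365)·6.09/1493 = 2.5440614 × 10^-4.
Suburban: Wₕ = 0.48040700; term = 0.48040700²·(1 − 0.22203746)·4.49/2537 = 3.1776291 × 10^-4.
Rural: Wₕ = 0.23650353; term = 0.23650353²·(1 − 0.03306667)·14.3/186 = 0.0041580996.
Sum = 0.0047302687.
SE = √(0.0047302687) = 0.0688.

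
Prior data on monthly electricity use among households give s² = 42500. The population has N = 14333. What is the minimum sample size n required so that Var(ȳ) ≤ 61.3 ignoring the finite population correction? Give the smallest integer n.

694

Without fpc, n₀ = s²/D = 42500/61.3 = 693.3116.
Rounding up, n = 694.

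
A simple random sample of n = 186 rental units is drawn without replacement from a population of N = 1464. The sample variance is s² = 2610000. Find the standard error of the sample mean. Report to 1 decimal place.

Under SRS without replacement, Var(ȳ) = (1 − f)·s²/n with f = n/N = 186/1464 = 0.12704918.
Var(ȳ) = (1 − 0.12704918)·2610000/186 = 0.87295082·14032.258 = 12249.471.
SE(ȳ) = √(12249.471) = 110.7.

110.7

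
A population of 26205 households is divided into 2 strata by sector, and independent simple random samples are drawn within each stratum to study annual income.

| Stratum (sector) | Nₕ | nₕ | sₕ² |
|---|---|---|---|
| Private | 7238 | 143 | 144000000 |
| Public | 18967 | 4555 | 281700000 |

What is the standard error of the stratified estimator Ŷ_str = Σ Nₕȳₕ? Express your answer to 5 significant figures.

8.2836 × 10^6

Var(Ŷ_str) = Σₕ Nₕ²(1 − fₕ)sₕ²/nₕ.
Private: 7238²·(1 − 143/7238)·144000000/143 = 5.1712726 × 10^13.
Public: 18967²·(1 − 4555/18967)·281700000/4555 = 1.6905241 × 10^13.
Sum = 6.8617967 × 10^13.
SE = √(6.8617967 × 10^13) = 8.2836 × 10^6.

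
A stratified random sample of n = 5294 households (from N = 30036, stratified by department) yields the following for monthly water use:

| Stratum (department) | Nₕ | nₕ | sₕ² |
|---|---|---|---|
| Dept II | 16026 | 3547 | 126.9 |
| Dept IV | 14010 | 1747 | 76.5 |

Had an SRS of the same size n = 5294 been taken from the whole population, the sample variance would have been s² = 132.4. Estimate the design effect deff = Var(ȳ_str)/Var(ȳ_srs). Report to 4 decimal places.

0.7898

Var(ȳ_str) = Σ Wₕ²(1−fₕ)sₕ²/nₕ with Wₕ = Nₕ/30036:
  Dept II: (16026/30036)²·(1−3547/16026)·126.9/3547 = 0.0079308761
  Dept IV: (14010/30036)²·(1−1747/14010)·76.5/1747 = 0.0083391004
  → Var(ȳ_str) = 0.016269977.
Var(ȳ_srs) = (1 − 5294/30036)·132.4/5294 = 0.020601401.
deff = 0.016269977 / 0.020601401 = 0.7898.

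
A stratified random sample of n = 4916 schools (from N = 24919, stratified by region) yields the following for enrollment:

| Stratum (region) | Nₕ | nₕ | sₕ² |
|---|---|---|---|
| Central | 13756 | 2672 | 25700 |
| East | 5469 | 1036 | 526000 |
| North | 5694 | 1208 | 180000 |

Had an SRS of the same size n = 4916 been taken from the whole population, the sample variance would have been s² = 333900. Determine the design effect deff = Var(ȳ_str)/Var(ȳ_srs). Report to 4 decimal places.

Var(ȳ_str) = Σ Wₕ²(1−fₕ)sₕ²/nₕ with Wₕ = Nₕ/24919:
  Central: (13756/24919)²·(1−2672/13756)·25700/2672 = 2.3616968
  East: (5469/24919)²·(1−1036/5469)·526000/1036 = 19.823048
  North: (5694/24919)²·(1−1208/5694)·180000/1208 = 6.129444
  → Var(ȳ_str) = 28.314189.
Var(ȳ_srs) = (1 − 4916/24919)·333900/4916 = 54.52166.
deff = 28.314189 / 54.52166 = 0.5193.

0.5193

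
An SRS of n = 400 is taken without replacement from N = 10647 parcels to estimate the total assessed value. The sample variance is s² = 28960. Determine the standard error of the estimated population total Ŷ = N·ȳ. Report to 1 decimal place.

Var(Ŷ) = N²·Var(ȳ) = N²·(1 − n/N)·s²/n.
f = 400/10647 = 0.03756927; Var(ȳ) = 0.96243073·28960/400 = 69.679985.
Var(Ŷ) = 10647² · 69.679985 = 7.8988262 × 10^9.
SE(Ŷ) = √(7.8988262 × 10^9) = 88875.3.

88875.3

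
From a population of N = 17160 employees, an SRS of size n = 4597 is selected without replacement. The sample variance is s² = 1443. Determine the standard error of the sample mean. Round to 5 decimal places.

Under SRS without replacement, Var(ȳ) = (1 − f)·s²/n with f = n/N = 4597/17160 = 0.26789044.
Var(ȳ) = (1 − 0.26789044)·1443/4597 = 0.73210956·0.31390037 = 0.22980946.
SE(ȳ) = √(0.22980946) = 0.47938.

0.47938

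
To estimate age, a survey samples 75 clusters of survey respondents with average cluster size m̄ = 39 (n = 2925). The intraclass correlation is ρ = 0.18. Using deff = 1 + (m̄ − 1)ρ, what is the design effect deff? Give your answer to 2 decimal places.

7.84

deff = 1 + (39 − 1)·0.18 = 1 + 6.84 = 7.84.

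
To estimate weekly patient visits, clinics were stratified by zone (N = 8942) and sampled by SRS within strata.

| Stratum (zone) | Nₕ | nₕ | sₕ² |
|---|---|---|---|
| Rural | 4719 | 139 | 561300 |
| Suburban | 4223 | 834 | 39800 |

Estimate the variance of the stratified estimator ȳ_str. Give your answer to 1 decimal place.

1100.0

Var(ȳ_str) = Σₕ Wₕ²(1 − fₕ)sₕ²/nₕ with Wₕ = Nₕ/N, N = 8942.
Rural: Wₕ = 0.52773429; term = 0.52773429²·(1 − 0.02945539)·561300/139 = 1091.5066.
Suburban: Wₕ = 0.47226571; term = 0.47226571²·(1 − 0.19748994)·39800/834 = 8.5416218.
Sum = 1100.0482.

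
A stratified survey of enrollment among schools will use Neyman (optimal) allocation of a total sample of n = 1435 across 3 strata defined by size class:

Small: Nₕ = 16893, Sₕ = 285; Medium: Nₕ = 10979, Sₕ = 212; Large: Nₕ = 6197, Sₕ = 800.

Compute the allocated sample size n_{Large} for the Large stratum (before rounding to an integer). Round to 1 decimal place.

588.0

Neyman allocation: nₕ = n·NₕSₕ / Σⱼ NⱼSⱼ.
Σ NⱼSⱼ = 16893·285 + 10979·212 + 6197·800 = 1.2099653 × 10^7.
n_{Large} = 1435·6197·800 / (1.2099653 × 10^7) = 588.0.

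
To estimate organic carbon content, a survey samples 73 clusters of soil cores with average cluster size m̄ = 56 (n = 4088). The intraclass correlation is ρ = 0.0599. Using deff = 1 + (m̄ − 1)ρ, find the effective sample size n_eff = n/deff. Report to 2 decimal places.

deff = 1 + (56 − 1)·0.0599 = 1 + 3.2945 = 4.2945.
n_eff = 4088 / 4.2945 = 951.92.

951.92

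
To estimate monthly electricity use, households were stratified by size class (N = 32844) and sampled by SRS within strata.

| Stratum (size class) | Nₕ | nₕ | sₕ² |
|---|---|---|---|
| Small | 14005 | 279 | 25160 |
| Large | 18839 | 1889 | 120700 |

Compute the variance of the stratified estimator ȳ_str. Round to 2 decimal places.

Var(ȳ_str) = Σₕ Wₕ²(1 − fₕ)sₕ²/nₕ with Wₕ = Nₕ/N, N = 32844.
Small: Wₕ = 0.42640969; term = 0.42640969²·(1 − 0.01992146)·25160/279 = 16.070206.
Large: Wₕ = 0.57359031; term = 0.57359031²·(1 − 0.10027072)·120700/1889 = 18.914322.
Sum = 34.984528.

34.98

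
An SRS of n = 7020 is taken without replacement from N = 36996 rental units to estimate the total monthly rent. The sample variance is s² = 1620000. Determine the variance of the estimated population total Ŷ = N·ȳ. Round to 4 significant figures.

2.559 × 10^11

Var(Ŷ) = N²·Var(ȳ) = N²·(1 − n/N)·s²/n.
f = 7020/36996 = 0.18975024; Var(ȳ) = 0.81024976·1620000/7020 = 186.98071.
Var(Ŷ) = 36996² · 186.98071 = 2.5592125 × 10^11.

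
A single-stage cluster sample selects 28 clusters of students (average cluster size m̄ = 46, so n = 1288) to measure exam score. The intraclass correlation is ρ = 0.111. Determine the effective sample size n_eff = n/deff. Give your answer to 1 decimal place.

214.8

deff = 1 + (46 − 1)·0.111 = 1 + 4.995 = 5.995.
n_eff = 1288 / 5.995 = 214.8.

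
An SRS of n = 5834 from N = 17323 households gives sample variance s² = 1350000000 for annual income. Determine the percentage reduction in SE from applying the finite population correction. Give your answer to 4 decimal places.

18.5615

f = n/N = 5834/17323 = 0.33677769.
SE_no-fpc = √(s²/n) = 481.04275; SE_fpc = √((1−f)s²/n) = 391.75381.
Ratio = √(1−f) = 0.81438462. Reduction = 100·(1 − 0.81438462) = 18.5615%.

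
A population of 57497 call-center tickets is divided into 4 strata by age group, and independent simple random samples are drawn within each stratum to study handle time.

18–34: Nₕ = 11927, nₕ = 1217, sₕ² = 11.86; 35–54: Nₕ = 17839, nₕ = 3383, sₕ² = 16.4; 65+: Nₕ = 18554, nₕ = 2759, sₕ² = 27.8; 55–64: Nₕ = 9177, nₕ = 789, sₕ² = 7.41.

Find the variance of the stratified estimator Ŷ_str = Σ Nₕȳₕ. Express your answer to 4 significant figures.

Var(Ŷ_str) = Σₕ Nₕ²(1 − fₕ)sₕ²/nₕ.
18–34: 11927²·(1 − 1217/11927)·11.86/1217 = 1.2448436 × 10^6.
35–54: 17839²·(1 − 3383/17839)·16.4/3383 = 1.2501453 × 10^6.
65+: 18554²·(1 − 2759/18554)·27.8/2759 = 2.9529105 × 10^6.
55–64: 9177²·(1 − 789/9177)·7.41/789 = 722936.84.
Sum = 6.1708362 × 10^6.

6.171 × 10^6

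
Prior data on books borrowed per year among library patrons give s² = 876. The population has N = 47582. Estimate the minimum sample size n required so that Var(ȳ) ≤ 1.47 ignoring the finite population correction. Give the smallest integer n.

596

Without fpc, n₀ = s²/D = 876/1.47 = 595.9184.
Rounding up, n = 596.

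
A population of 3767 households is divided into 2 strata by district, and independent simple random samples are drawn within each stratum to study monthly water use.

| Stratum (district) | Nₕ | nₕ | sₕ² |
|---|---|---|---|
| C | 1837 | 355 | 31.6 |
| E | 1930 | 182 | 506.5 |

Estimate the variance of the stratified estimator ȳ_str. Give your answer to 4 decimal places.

Var(ȳ_str) = Σₕ Wₕ²(1 − fₕ)sₕ²/nₕ with Wₕ = Nₕ/N, N = 3767.
C: Wₕ = 0.48765596; term = 0.48765596²·(1 − 0.19324986)·31.6/355 = 0.017077522.
E: Wₕ = 0.51234404; term = 0.51234404²·(1 − 0.09430052)·506.5/182 = 0.66163056.
Sum = 0.67870808.

0.6787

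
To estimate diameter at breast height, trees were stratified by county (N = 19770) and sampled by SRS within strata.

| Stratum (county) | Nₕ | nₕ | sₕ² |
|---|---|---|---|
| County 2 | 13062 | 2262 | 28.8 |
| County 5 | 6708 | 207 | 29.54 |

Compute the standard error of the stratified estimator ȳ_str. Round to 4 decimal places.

0.1432

Var(ȳ_str) = Σₕ Wₕ²(1 − fₕ)sₕ²/nₕ with Wₕ = Nₕ/N, N = 19770.
County 2: Wₕ = 0.66069803; term = 0.66069803²·(1 − 0.17317409)·28.8/2262 = 0.0045953647.
County 5: Wₕ = 0.33930197; term = 0.33930197²·(1 − 0.03085868)·29.54/207 = 0.015922088.
Sum = 0.020517453.
SE = √(0.020517453) = 0.1432.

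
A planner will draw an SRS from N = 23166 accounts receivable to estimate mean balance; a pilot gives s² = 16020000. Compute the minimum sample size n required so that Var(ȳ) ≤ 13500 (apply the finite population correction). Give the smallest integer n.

1129

Without fpc, n₀ = s²/D = 16020000/13500 = 1186.6667.
With fpc, (1 − n/N)·s²/n ≤ D requires n ≥ n₀/(1 + n₀/N) = 1186.6667/(1 + 1186.6667/23166) = 1128.8423.
Rounding up, n = 1129.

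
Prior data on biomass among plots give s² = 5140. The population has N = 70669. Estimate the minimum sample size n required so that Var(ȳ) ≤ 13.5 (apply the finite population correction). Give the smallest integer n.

379

Without fpc, n₀ = s²/D = 5140/13.5 = 380.7407.
With fpc, (1 − n/N)·s²/n ≤ D requires n ≥ n₀/(1 + n₀/N) = 380.7407/(1 + 380.7407/70669) = 378.7004.
Rounding up, n = 379.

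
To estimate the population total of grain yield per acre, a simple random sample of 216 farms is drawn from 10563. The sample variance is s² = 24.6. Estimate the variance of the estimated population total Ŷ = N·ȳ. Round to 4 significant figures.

1.245 × 10^7

Var(Ŷ) = N²·Var(ȳ) = N²·(1 − n/N)·s²/n.
f = 216/10563 = 0.02044874; Var(ȳ) = 0.97955126·24.6/216 = 0.11156001.
Var(Ŷ) = 10563² · 0.11156001 = 1.2447528 × 10^7.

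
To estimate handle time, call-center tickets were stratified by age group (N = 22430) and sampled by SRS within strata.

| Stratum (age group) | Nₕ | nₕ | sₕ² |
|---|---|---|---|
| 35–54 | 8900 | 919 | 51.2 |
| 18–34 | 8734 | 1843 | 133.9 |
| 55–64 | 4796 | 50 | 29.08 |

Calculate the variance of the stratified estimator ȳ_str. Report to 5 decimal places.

Var(ȳ_str) = Σₕ Wₕ²(1 − fₕ)sₕ²/nₕ with Wₕ = Nₕ/N, N = 22430.
35–54: Wₕ = 0.39679001; term = 0.39679001²·(1 − 0.10325843)·51.2/919 = 0.0078658058.
18–34: Wₕ = 0.38938921; term = 0.38938921²·(1 − 0.21101443)·133.9/1843 = 0.0086914479.
55–64: Wₕ = 0.21382078; term = 0.21382078²·(1 − 0.01042535)·29.08/50 = 0.026313145.
Sum = 0.042870399.

0.04287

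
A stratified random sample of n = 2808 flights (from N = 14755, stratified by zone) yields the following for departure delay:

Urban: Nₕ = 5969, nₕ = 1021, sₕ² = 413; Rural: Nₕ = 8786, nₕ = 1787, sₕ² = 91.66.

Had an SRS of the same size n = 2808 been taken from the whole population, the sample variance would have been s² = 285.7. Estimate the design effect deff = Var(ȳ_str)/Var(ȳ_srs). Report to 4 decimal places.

0.8420

Var(ȳ_str) = Σ Wₕ²(1−fₕ)sₕ²/nₕ with Wₕ = Nₕ/14755:
  Urban: (5969/14755)²·(1−1021/5969)·413/1021 = 0.054875331
  Rural: (8786/14755)²·(1−1787/8786)·91.66/1787 = 0.014487854
  → Var(ȳ_str) = 0.069363185.
Var(ȳ_srs) = (1 − 2808/14755)·285.7/2808 = 0.082382086.
deff = 0.069363185 / 0.082382086 = 0.8420.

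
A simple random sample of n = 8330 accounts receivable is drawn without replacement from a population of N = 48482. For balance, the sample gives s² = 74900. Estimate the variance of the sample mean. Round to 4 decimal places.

Under SRS without replacement, Var(ȳ) = (1 − f)·s²/n with f = n/N = 8330/48482 = 0.17181634.
Var(ȳ) = (1 − 0.17181634)·74900/8330 = 0.82818366·8.9915966 = 7.4466934.

7.4467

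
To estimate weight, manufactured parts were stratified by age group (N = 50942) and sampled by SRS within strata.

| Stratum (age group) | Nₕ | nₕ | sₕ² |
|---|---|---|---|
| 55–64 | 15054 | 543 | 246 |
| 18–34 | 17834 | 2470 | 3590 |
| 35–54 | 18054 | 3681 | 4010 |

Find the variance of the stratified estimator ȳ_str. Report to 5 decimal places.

Var(ȳ_str) = Σₕ Wₕ²(1 − fₕ)sₕ²/nₕ with Wₕ = Nₕ/N, N = 50942.
55–64: Wₕ = 0.29551254; term = 0.29551254²·(1 − 0.03607015)·246/543 = 0.038135773.
18–34: Wₕ = 0.35008441; term = 0.35008441²·(1 − 0.13849950)·3590/2470 = 0.15346119.
35–54: Wₕ = 0.35440305; term = 0.35440305²·(1 − 0.20388833)·4010/3681 = 0.10892998.
Sum = 0.30052694.

0.30053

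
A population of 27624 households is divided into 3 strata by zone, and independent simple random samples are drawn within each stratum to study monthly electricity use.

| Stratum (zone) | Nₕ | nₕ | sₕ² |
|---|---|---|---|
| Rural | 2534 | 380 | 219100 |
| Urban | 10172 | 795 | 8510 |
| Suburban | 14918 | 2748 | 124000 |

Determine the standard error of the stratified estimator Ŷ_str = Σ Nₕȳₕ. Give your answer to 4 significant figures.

111200

Var(Ŷ_str) = Σₕ Nₕ²(1 − fₕ)sₕ²/nₕ.
Rural: 2534²·(1 − 380/2534)·219100/380 = 3.147104 × 10^9.
Urban: 10172²·(1 − 795/10172)·8510/795 = 1.0210164 × 10^9.
Suburban: 14918²·(1 − 2748/14918)·124000/2748 = 8.1923055 × 10^9.
Sum = 1.2360426 × 10^10.
SE = √(1.2360426 × 10^10) = 111200.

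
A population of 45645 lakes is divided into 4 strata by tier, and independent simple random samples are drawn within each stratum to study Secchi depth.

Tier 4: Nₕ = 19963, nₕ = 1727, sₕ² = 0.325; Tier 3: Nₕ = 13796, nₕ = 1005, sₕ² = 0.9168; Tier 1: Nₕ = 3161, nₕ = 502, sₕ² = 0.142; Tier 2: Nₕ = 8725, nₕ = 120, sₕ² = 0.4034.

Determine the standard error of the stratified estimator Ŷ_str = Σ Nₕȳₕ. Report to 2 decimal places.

695.88

Var(Ŷ_str) = Σₕ Nₕ²(1 − fₕ)sₕ²/nₕ.
Tier 4: 19963²·(1 − 1727/19963)·0.325/1727 = 68508.808.
Tier 3: 13796²·(1 − 1005/13796)·0.9168/1005 = 160977.89.
Tier 1: 3161²·(1 − 502/3161)·0.142/502 = 2377.538.
Tier 2: 8725²·(1 − 120/8725)·0.4034/120 = 252389.31.
Sum = 484253.55.
SE = √(484253.55) = 695.88.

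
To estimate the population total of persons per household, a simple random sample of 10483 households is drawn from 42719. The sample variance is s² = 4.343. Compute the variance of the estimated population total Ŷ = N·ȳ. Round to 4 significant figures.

570500

Var(Ŷ) = N²·Var(ȳ) = N²·(1 − n/N)·s²/n.
f = 10483/42719 = 0.24539432; Var(ȳ) = 0.75460568·4.343/10483 = 3.1262544 × 10^-4.
Var(Ŷ) = 42719² · (3.1262544 × 10^-4) = 570514.22.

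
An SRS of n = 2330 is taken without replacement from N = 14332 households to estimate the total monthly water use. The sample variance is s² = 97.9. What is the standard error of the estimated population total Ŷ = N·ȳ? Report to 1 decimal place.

2688.4

Var(Ŷ) = N²·Var(ȳ) = N²·(1 − n/N)·s²/n.
f = 2330/14332 = 0.16257326; Var(ȳ) = 0.83742674·97.9/2330 = 0.035186299.
Var(Ŷ) = 14332² · 0.035186299 = 7.2274848 × 10^6.
SE(Ŷ) = √(7.2274848 × 10^6) = 2688.4.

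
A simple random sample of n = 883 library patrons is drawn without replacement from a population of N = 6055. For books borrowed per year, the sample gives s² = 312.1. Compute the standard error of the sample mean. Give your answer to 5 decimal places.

0.54946

Under SRS without replacement, Var(ȳ) = (1 − f)·s²/n with f = n/N = 883/6055 = 0.14582989.
Var(ȳ) = (1 − 0.14582989)·312.1/883 = 0.85417011·0.35345413 = 0.30190996.
SE(ȳ) = √(0.30190996) = 0.54946.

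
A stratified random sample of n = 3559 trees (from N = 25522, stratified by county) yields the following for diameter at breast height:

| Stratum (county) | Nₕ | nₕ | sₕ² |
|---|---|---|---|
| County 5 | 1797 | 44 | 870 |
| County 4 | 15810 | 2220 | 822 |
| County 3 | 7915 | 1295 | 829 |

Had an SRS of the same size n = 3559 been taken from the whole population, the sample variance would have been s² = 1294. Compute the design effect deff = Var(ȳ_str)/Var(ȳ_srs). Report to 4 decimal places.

Var(ȳ_str) = Σ Wₕ²(1−fₕ)sₕ²/nₕ with Wₕ = Nₕ/25522:
  County 5: (1797/25522)²·(1−44/1797)·870/44 = 0.095624056
  County 4: (15810/25522)²·(1−2220/15810)·822/2220 = 0.12213518
  County 3: (7915/25522)²·(1−1295/7915)·829/1295 = 0.051494905
  → Var(ȳ_str) = 0.26925414.
Var(ȳ_srs) = (1 − 3559/25522)·1294/3559 = 0.31288392.
deff = 0.26925414 / 0.31288392 = 0.8606.

0.8606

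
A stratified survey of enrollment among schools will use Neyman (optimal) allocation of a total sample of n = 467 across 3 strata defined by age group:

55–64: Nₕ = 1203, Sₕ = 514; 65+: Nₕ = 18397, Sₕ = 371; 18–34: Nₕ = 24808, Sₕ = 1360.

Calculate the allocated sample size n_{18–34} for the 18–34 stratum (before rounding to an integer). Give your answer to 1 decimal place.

382.6

Neyman allocation: nₕ = n·NₕSₕ / Σⱼ NⱼSⱼ.
Σ NⱼSⱼ = 1203·514 + 18397·371 + 24808·1360 = 4.1182509 × 10^7.
n_{18–34} = 467·24808·1360 / (4.1182509 × 10^7) = 382.6.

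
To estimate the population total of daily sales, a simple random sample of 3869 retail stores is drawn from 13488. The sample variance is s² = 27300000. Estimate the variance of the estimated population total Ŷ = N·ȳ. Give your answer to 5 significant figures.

Var(Ŷ) = N²·Var(ȳ) = N²·(1 − n/N)·s²/n.
f = 3869/13488 = 0.28684757; Var(ȳ) = 0.71315243·27300000/3869 = 5032.0655.
Var(Ŷ) = 13488² · 5032.0655 = 9.1546427 × 10^11.

9.1546 × 10^11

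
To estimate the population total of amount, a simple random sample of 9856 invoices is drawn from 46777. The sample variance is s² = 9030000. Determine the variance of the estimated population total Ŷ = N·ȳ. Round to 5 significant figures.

Var(Ŷ) = N²·Var(ȳ) = N²·(1 − n/N)·s²/n.
f = 9856/46777 = 0.21070184; Var(ȳ) = 0.78929816·9030000/9856 = 723.14959.
Var(Ŷ) = 46777² · 723.14959 = 1.5823147 × 10^12.

1.5823 × 10^12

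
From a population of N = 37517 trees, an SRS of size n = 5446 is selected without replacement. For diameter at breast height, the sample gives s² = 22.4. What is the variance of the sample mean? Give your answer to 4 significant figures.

0.003516

Under SRS without replacement, Var(ȳ) = (1 − f)·s²/n with f = n/N = 5446/37517 = 0.14516086.
Var(ȳ) = (1 − 0.14516086)·22.4/5446 = 0.85483914·0.0041131105 = 0.0035160479.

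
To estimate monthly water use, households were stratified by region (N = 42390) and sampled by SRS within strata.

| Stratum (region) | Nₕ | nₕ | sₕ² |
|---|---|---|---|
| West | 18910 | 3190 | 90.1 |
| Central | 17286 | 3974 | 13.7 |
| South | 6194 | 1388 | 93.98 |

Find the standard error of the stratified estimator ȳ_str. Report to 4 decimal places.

0.0790

Var(ȳ_str) = Σₕ Wₕ²(1 − fₕ)sₕ²/nₕ with Wₕ = Nₕ/N, N = 42390.
West: Wₕ = 0.44609578; term = 0.44609578²·(1 − 0.16869381)·90.1/3190 = 0.0046725219.
Central: Wₕ = 0.40778485; term = 0.40778485²·(1 − 0.22989703)·13.7/3974 = 4.4147253 × 10^-4.
South: Wₕ = 0.14611937; term = 0.14611937²·(1 − 0.22408783)·93.98/1388 = 0.0011216933.
Sum = 0.0062356877.
SE = √(0.0062356877) = 0.0790.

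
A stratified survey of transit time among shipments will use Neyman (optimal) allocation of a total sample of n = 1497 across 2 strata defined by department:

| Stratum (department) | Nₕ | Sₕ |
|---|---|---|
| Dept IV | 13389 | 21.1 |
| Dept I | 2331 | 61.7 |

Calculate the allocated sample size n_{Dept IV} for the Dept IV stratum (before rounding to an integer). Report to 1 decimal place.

Neyman allocation: nₕ = n·NₕSₕ / Σⱼ NⱼSⱼ.
Σ NⱼSⱼ = 13389·21.1 + 2331·61.7 = 426330.6.
n_{Dept IV} = 1497·13389·21.1 / 426330.6 = 992.0.

992.0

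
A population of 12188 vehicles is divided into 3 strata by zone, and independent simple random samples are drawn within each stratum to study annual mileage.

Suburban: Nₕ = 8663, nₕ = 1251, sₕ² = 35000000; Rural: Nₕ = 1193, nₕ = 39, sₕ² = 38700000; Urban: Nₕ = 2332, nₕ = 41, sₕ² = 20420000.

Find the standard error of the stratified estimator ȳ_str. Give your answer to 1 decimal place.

198.0

Var(ȳ_str) = Σₕ Wₕ²(1 − fₕ)sₕ²/nₕ with Wₕ = Nₕ/N, N = 12188.
Suburban: Wₕ = 0.71078110; term = 0.71078110²·(1 − 0.14440725)·35000000/1251 = 12093.432.
Rural: Wₕ = 0.09788316; term = 0.09788316²·(1 − 0.03269070)·38700000/39 = 9196.6089.
Urban: Wₕ = 0.19133574; term = 0.19133574²·(1 − 0.01758148)·20420000/41 = 17912.682.
Sum = 39202.723.
SE = √(39202.723) = 198.0.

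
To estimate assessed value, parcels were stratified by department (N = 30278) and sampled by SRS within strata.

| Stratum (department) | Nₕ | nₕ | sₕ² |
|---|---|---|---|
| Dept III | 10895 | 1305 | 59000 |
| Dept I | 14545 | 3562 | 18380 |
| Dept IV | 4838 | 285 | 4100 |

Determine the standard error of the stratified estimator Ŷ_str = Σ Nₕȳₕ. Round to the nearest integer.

Var(Ŷ_str) = Σₕ Nₕ²(1 − fₕ)sₕ²/nₕ.
Dept III: 10895²·(1 − 1305/10895)·59000/1305 = 4.7237548 × 10^9.
Dept I: 14545²·(1 − 3562/14545)·18380/3562 = 8.243019 × 10^8.
Dept IV: 4838²·(1 − 285/4838)·4100/285 = 3.168856 × 10^8.
Sum = 5.8649423 × 10^9.
SE = √(5.8649423 × 10^9) = 76583.

76583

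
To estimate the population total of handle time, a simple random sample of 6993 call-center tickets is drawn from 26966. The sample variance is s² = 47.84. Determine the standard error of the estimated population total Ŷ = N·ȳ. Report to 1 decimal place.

1919.5

Var(Ŷ) = N²·Var(ȳ) = N²·(1 − n/N)·s²/n.
f = 6993/26966 = 0.25932656; Var(ȳ) = 0.74067344·47.84/6993 = 0.005067041.
Var(Ŷ) = 26966² · 0.005067041 = 3.6845757 × 10^6.
SE(Ŷ) = √(3.6845757 × 10^6) = 1919.5.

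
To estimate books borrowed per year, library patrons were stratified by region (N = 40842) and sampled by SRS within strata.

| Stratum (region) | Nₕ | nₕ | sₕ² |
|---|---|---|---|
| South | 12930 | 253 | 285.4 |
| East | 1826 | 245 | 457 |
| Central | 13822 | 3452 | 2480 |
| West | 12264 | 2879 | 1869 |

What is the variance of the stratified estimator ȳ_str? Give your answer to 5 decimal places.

Var(ȳ_str) = Σₕ Wₕ²(1 − fₕ)sₕ²/nₕ with Wₕ = Nₕ/N, N = 40842.
South: Wₕ = 0.31658587; term = 0.31658587²·(1 − 0.01956690)·285.4/253 = 0.11084968.
East: Wₕ = 0.04470888; term = 0.04470888²·(1 − 0.13417306)·457/245 = 0.0032282619.
Central: Wₕ = 0.33842613; term = 0.33842613²·(1 − 0.24974678)·2480/3452 = 0.06173288.
West: Wₕ = 0.30027912; term = 0.30027912²·(1 − 0.23475212)·1869/2879 = 0.044794021.
Sum = 0.22060484.

0.22060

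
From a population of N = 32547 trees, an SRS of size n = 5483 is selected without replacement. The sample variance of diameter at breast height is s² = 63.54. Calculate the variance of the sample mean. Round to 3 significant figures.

0.00964

Under SRS without replacement, Var(ȳ) = (1 − f)·s²/n with f = n/N = 5483/32547 = 0.16846407.
Var(ȳ) = (1 − 0.16846407)·63.54/5483 = 0.83153593·0.011588546 = 0.0096362928.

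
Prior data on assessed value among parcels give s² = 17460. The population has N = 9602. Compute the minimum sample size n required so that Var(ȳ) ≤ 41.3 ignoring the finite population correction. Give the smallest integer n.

423

Without fpc, n₀ = s²/D = 17460/41.3 = 422.7603.
Rounding up, n = 423.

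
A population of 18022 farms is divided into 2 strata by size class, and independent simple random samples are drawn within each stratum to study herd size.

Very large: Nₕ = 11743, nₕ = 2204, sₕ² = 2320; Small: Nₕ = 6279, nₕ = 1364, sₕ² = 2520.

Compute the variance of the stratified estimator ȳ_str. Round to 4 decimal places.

Var(ȳ_str) = Σₕ Wₕ²(1 − fₕ)sₕ²/nₕ with Wₕ = Nₕ/N, N = 18022.
Very large: Wₕ = 0.65159250; term = 0.65159250²·(1 − 0.18768628)·2320/2204 = 0.36303821.
Small: Wₕ = 0.34840750; term = 0.34840750²·(1 − 0.21723204)·2520/1364 = 0.17554732.
Sum = 0.53858553.

0.5386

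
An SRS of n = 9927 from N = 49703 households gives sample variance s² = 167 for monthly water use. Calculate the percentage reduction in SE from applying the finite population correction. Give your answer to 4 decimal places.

10.5420

f = n/N = 9927/49703 = 0.19972637.
SE_no-fpc = √(s²/n) = 0.12970276; SE_fpc = √((1−f)s²/n) = 0.11602951.
Ratio = √(1−f) = 0.89458014. Reduction = 100·(1 − 0.89458014) = 10.5420%.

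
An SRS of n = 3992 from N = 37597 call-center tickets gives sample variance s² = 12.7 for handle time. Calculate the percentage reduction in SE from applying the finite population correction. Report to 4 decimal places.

f = n/N = 3992/37597 = 0.10617868.
SE_no-fpc = √(s²/n) = 0.05640357; SE_fpc = √((1−f)s²/n) = 0.053325133.
Ratio = √(1−f) = 0.94542124. Reduction = 100·(1 − 0.94542124) = 5.4579%.

5.4579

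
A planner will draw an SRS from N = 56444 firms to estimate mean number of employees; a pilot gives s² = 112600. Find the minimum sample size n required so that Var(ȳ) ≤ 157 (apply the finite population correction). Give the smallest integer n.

Without fpc, n₀ = s²/D = 112600/157 = 717.1975.
With fpc, (1 − n/N)·s²/n ≤ D requires n ≥ n₀/(1 + n₀/N) = 717.1975/(1 + 717.1975/56444) = 708.1989.
Rounding up, n = 709.

709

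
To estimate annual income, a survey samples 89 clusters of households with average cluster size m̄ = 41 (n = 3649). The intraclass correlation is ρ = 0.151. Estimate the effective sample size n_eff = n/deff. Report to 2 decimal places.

518.32

deff = 1 + (41 − 1)·0.151 = 1 + 6.04 = 7.04.
n_eff = 3649 / 7.04 = 518.32.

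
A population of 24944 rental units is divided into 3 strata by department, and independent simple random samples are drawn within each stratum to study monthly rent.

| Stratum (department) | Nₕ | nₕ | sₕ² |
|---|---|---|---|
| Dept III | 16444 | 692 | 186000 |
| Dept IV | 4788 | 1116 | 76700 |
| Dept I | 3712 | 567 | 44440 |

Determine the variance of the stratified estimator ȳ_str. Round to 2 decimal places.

Var(ȳ_str) = Σₕ Wₕ²(1 − fₕ)sₕ²/nₕ with Wₕ = Nₕ/N, N = 24944.
Dept III: Wₕ = 0.65923669; term = 0.65923669²·(1 − 0.04208222)·186000/692 = 111.89684.
Dept IV: Wₕ = 0.19194997; term = 0.19194997²·(1 − 0.23308271)·76700/1116 = 1.9420293.
Dept I: Wₕ = 0.14881334; term = 0.14881334²·(1 − 0.15274784)·44440/567 = 1.4705758.
Sum = 115.30945.

115.31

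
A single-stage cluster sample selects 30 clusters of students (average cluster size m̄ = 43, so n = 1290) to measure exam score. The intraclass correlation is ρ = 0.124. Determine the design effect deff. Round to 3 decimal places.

6.208

deff = 1 + (43 − 1)·0.124 = 1 + 5.208 = 6.208.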